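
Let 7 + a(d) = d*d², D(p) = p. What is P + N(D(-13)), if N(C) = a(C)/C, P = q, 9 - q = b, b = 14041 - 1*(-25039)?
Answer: -505719/13 ≈ -38901.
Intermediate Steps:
b = 39080 (b = 14041 + 25039 = 39080)
a(d) = -7 + d³ (a(d) = -7 + d*d² = -7 + d³)
q = -39071 (q = 9 - 1*39080 = 9 - 39080 = -39071)
P = -39071
N(C) = (-7 + C³)/C
P + N(D(-13)) = -39071 + (-7 + (-13)³)/(-13) = -39071 - (-7 - 2197)/13 = -39071 - 1/13*(-2204) = -39071 + 2204/13 = -505719/13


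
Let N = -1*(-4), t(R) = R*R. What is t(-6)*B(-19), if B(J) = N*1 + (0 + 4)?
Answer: 288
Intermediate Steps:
t(R) = R**2
N = 4
B(J) = 8 (B(J) = 4*1 + (0 + 4) = 4 + 4 = 8)
t(-6)*B(-19) = (-6)**2*8 = 36*8 = 288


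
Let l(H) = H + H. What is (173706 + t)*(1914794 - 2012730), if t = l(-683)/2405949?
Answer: -40930174633903808/2405949 ≈ -1.7012e+10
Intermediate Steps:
l(H) = 2*H
t = -1366/2405949 (t = (2*(-683))/2405949 = -1366*1/2405949 = -1366/2405949 ≈ -0.00056776)
(173706 + t)*(1914794 - 2012730) = (173706 - 1366/2405949)*(1914794 - 2012730) = (417927775628/2405949)*(-97936) = -40930174633903808/2405949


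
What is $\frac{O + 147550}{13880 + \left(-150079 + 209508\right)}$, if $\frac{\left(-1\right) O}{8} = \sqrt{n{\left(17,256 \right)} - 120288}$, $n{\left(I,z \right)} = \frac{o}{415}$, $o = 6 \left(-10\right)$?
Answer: $\frac{147550}{73309} - \frac{48 i \sqrt{23018473}}{6084647} \approx 2.0127 - 0.037848 i$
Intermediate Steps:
$o = -60$
$n{\left(I,z \right)} = - \frac{12}{83}$ ($n{\left(I,z \right)} = - \frac{60}{415} = \left(-60\right) \frac{1}{415} = - \frac{12}{83}$)
$O = - \frac{48 i \sqrt{23018473}}{83}$ ($O = - 8 \sqrt{- \frac{12}{83} - 120288} = - 8 \sqrt{- \frac{9983916}{83}} = - 8 \frac{6 i \sqrt{23018473}}{83} = - \frac{48 i \sqrt{23018473}}{83} \approx - 2774.6 i$)
$\frac{O + 147550}{13880 + \left(-150079 + 209508\right)} = \frac{- \frac{48 i \sqrt{23018473}}{83} + 147550}{13880 + \left(-150079 + 209508\right)} = \frac{147550 - \frac{48 i \sqrt{23018473}}{83}}{13880 + 59429} = \frac{147550 - \frac{48 i \sqrt{23018473}}{83}}{73309} = \left(147550 - \frac{48 i \sqrt{23018473}}{83}\right) \frac{1}{73309} = \frac{147550}{73309} - \frac{48 i \sqrt{23018473}}{6084647}$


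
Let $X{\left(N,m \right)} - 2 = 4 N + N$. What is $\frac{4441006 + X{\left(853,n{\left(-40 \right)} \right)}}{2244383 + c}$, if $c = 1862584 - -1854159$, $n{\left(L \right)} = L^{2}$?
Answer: $\frac{4445273}{5961126} \approx 0.74571$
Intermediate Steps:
$X{\left(N,m \right)} = 2 + 5 N$ ($X{\left(N,m \right)} = 2 + \left(4 N + N\right) = 2 + 5 N$)
$c = 3716743$ ($c = 1862584 + 1854159 = 3716743$)
$\frac{4441006 + X{\left(853,n{\left(-40 \right)} \right)}}{2244383 + c} = \frac{4441006 + \left(2 + 5 \cdot 853\right)}{2244383 + 3716743} = \frac{4441006 + \left(2 + 4265\right)}{5961126} = \left(4441006 + 4267\right) \frac{1}{5961126} = 4445273 \cdot \frac{1}{5961126} = \frac{4445273}{5961126}$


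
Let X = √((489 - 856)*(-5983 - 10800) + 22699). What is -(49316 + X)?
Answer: -49316 - 2*√1545515 ≈ -51802.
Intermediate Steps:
X = 2*√1545515 (X = √(-367*(-16783) + 22699) = √(6159361 + 22699) = √6182060 = 2*√1545515 ≈ 2486.4)
-(49316 + X) = -(49316 + 2*√1545515) = -49316 - 2*√1545515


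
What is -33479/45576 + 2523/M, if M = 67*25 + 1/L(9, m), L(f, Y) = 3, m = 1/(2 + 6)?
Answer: 88349645/114532488 ≈ 0.77139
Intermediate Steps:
m = ⅛ (m = 1/8 = ⅛ ≈ 0.12500)
M = 5026/3 (M = 67*25 + 1/3 = 1675 + ⅓ = 5026/3 ≈ 1675.3)
-33479/45576 + 2523/M = -33479/45576 + 2523/(5026/3) = -33479*1/45576 + 2523*(3/5026) = -33479/45576 + 7569/5026 = 88349645/114532488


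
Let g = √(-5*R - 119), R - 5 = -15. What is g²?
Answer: -69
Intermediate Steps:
R = -10 (R = 5 - 15 = -10)
g = I*√69 (g = √(-5*(-10) - 119) = √(50 - 119) = √(-69) = I*√69 ≈ 8.3066*I)
g² = (I*√69)² = -69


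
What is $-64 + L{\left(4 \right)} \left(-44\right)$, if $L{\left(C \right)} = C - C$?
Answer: $-64$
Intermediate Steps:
$L{\left(C \right)} = 0$
$-64 + L{\left(4 \right)} \left(-44\right) = -64 + 0 \left(-44\right) = -64 + 0 = -64$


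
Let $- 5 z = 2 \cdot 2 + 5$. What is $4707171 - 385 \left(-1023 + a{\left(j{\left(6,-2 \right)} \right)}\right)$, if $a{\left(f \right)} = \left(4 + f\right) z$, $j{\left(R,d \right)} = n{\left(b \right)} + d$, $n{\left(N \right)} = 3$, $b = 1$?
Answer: $5104491$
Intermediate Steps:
$z = - \frac{9}{5}$ ($z = - \frac{2 \cdot 2 + 5}{5} = - \frac{4 + 5}{5} = \left(- \frac{1}{5}\right) 9 = - \frac{9}{5} \approx -1.8$)
$j{\left(R,d \right)} = 3 + d$
$a{\left(f \right)} = - \frac{36}{5} - \frac{9 f}{5}$ ($a{\left(f \right)} = \left(4 + f\right) \left(- \frac{9}{5}\right) = - \frac{36}{5} - \frac{9 f}{5}$)
$4707171 - 385 \left(-1023 + a{\left(j{\left(6,-2 \right)} \right)}\right) = 4707171 - 385 \left(-1023 - \left(\frac{36}{5} + \frac{9 \left(3 - 2\right)}{5}\right)\right) = 4707171 - 385 \left(-1023 - 9\right) = 4707171 - -397320 = 4707171 + 397320 = 5104491$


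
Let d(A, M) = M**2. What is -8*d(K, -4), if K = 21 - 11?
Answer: -128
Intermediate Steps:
K = 10
-8*d(K, -4) = -8*(-4)**2 = -8*16 = -128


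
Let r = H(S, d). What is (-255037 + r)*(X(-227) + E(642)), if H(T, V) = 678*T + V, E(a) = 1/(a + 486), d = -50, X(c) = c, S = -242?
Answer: 35776260655/376 ≈ 9.5150e+7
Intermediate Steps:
E(a) = 1/(486 + a)
H(T, V) = V + 678*T
r = -164126 (r = -50 + 678*(-242) = -50 - 164076 = -164126)
(-255037 + r)*(X(-227) + E(642)) = (-255037 - 164126)*(-227 + 1/(486 + 642)) = -419163*(-227 + 1/1128) = -419163*(-256055/1128) = 35776260655/376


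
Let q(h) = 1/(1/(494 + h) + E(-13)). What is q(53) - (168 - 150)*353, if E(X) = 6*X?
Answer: -271093957/42665 ≈ -6354.0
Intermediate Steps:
q(h) = 1/(-78 + 1/(494 + h)) (q(h) = 1/(1/(494 + h) + 6*(-13)) = 1/(1/(494 + h) - 78) = 1/(-78 + 1/(494 + h)))
q(53) - (168 - 150)*353 = (-494 - 1*53)/(38531 + 78*53) - (168 - 150)*353 = (-494 - 53)/(38531 + 4134) - 18*353 = -547/42665 - 1*6354 = (1/42665)*(-547) - 6354 = -547/42665 - 6354 = -271093957/42665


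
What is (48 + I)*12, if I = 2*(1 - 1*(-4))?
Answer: 696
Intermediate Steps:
I = 10 (I = 2*(1 + 4) = 2*5 = 10)
(48 + I)*12 = (48 + 10)*12 = 58*12 = 696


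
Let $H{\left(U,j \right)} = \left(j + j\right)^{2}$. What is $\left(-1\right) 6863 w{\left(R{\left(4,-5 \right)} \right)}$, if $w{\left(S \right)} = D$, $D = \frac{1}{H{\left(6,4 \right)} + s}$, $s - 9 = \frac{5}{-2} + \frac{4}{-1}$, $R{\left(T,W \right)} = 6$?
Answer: $- \frac{13726}{133} \approx -103.2$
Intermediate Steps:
$H{\left(U,j \right)} = 4 j^{2}$ ($H{\left(U,j \right)} = \left(2 j\right)^{2} = 4 j^{2}$)
$s = \frac{5}{2}$ ($s = 9 + \left(\frac{5}{-2} + \frac{4}{-1}\right) = 9 + \left(5 \left(- \frac{1}{2}\right) + 4 \left(-1\right)\right) = 9 - \frac{13}{2} = \frac{5}{2} \approx 2.5$)
$D = \frac{2}{133}$ ($D = \frac{1}{4 \cdot 4^{2} + \frac{5}{2}} = \frac{1}{4 \cdot 16 + \frac{5}{2}} = \frac{1}{64 + \frac{5}{2}} = \frac{1}{\frac{133}{2}} = \frac{2}{133} \approx 0.015038$)
$w{\left(S \right)} = \frac{2}{133}$
$\left(-1\right) 6863 w{\left(R{\left(4,-5 \right)} \right)} = \left(-1\right) 6863 \cdot \frac{2}{133} = \left(-6863\right) \frac{2}{133} = - \frac{13726}{133}$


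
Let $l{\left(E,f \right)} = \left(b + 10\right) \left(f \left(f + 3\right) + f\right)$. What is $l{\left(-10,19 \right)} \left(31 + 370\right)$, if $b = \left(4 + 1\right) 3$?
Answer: $4380925$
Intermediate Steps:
$b = 15$ ($b = 5 \cdot 3 = 15$)
$l{\left(E,f \right)} = 25 f + 25 f \left(3 + f\right)$ ($l{\left(E,f \right)} = \left(15 + 10\right) \left(f \left(f + 3\right) + f\right) = 25 \left(f \left(3 + f\right) + f\right) = 25 \left(f + f \left(3 + f\right)\right) = 25 f + 25 f \left(3 + f\right)$)
$l{\left(-10,19 \right)} \left(31 + 370\right) = 25 \cdot 19 \left(4 + 19\right) \left(31 + 370\right) = 25 \cdot 19 \cdot 23 \cdot 401 = 10925 \cdot 401 = 4380925$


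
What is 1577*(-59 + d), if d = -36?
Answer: -149815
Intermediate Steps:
1577*(-59 + d) = 1577*(-59 - 36) = 1577*(-95) = -149815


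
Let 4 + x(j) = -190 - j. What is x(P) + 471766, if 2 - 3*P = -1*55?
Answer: 471553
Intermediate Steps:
P = 19 (P = 2/3 - (-1)*55/3 = 2/3 - 1/3*(-55) = 2/3 + 55/3 = 19)
x(j) = -194 - j (x(j) = -4 + (-190 - j) = -194 - j)
x(P) + 471766 = (-194 - 1*19) + 471766 = (-194 - 19) + 471766 = -213 + 471766 = 471553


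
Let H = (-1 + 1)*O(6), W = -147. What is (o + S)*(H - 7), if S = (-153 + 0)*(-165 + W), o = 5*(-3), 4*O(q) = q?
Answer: -334047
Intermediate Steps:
O(q) = q/4
o = -15
S = 47736 (S = (-153 + 0)*(-165 - 147) = -153*(-312) = 47736)
H = 0 (H = (-1 + 1)*((1/4)*6) = 0*(3/2) = 0)
(o + S)*(H - 7) = (-15 + 47736)*(0 - 7) = 47721*(-7) = -334047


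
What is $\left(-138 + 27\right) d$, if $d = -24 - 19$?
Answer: $4773$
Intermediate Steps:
$d = -43$ ($d = -24 - 19 = -43$)
$\left(-138 + 27\right) d = \left(-138 + 27\right) \left(-43\right) = \left(-111\right) \left(-43\right) = 4773$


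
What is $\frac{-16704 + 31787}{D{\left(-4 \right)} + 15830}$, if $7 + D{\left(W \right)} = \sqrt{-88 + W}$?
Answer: $\frac{238658309}{250367421} - \frac{30166 i \sqrt{23}}{250367421} \approx 0.95323 - 0.00057784 i$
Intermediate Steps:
$D{\left(W \right)} = -7 + \sqrt{-88 + W}$
$\frac{-16704 + 31787}{D{\left(-4 \right)} + 15830} = \frac{-16704 + 31787}{\left(-7 + \sqrt{-88 - 4}\right) + 15830} = \frac{15083}{\left(-7 + \sqrt{-92}\right) + 15830} = \frac{15083}{\left(-7 + 2 i \sqrt{23}\right) + 15830} = \frac{15083}{15823 + 2 i \sqrt{23}}$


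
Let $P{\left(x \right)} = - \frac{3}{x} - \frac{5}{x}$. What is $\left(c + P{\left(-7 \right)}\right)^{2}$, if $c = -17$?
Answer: $\frac{12321}{49} \approx 251.45$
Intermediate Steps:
$P{\left(x \right)} = - \frac{8}{x}$
$\left(c + P{\left(-7 \right)}\right)^{2} = \left(-17 - \frac{8}{-7}\right)^{2} = \left(-17 - - \frac{8}{7}\right)^{2} = \left(-17 + \frac{8}{7}\right)^{2} = \left(- \frac{111}{7}\right)^{2} = \frac{12321}{49}$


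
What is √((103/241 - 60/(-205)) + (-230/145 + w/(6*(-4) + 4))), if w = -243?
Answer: √92652161936315/2865490 ≈ 3.3591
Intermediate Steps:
√((103/241 - 60/(-205)) + (-230/145 + w/(6*(-4) + 4))) = √((103/241 - 60/(-205)) + (-230/145 - 243/(6*(-4) + 4))) = √((103*(1/241) - 60*(-1/205)) + (-230*1/145 - 243/(-24 + 4))) = √((103/241 + 12/41) + (-46/29 - 243/(-20))) = √(7115/9881 + (-46/29 - 243*(-1/20))) = √(7115/9881 + (-46/29 + 243/20)) = √(7115/9881 + 6127/580) = √(64667587/5730980) = √92652161936315/2865490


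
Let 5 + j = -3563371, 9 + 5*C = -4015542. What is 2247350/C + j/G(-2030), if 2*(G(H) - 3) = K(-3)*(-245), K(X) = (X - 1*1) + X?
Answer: -28637174567102/6910763271 ≈ -4143.9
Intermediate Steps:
C = -4015551/5 (C = -9/5 + (⅕)*(-4015542) = -9/5 - 4015542/5 = -4015551/5 ≈ -8.0311e+5)
j = -3563376 (j = -5 - 3563371 = -3563376)
K(X) = -1 + 2*X (K(X) = (X - 1) + X = (-1 + X) + X = -1 + 2*X)
G(H) = 1721/2 (G(H) = 3 + ((-1 + 2*(-3))*(-245))/2 = 3 + ((-1 - 6)*(-245))/2 = 3 + (-7*(-245))/2 = 3 + (½)*1715 = 3 + 1715/2 = 1721/2)
2247350/C + j/G(-2030) = 2247350/(-4015551/5) - 3563376/1721/2 = 2247350*(-5/4015551) - 3563376*2/1721 = -11236750/4015551 - 7126752/1721 = -28637174567102/6910763271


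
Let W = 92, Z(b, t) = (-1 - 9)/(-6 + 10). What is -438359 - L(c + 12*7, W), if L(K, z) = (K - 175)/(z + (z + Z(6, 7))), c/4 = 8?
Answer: -159124199/363 ≈ -4.3836e+5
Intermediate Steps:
Z(b, t) = -5/2 (Z(b, t) = -10/4 = -10*1/4 = -5/2)
c = 32 (c = 4*8 = 32)
L(K, z) = (-175 + K)/(-5/2 + 2*z) (L(K, z) = (K - 175)/(z + (z - 5/2)) = (-175 + K)/(z + (-5/2 + z)) = (-175 + K)/(-5/2 + 2*z))
-438359 - L(c + 12*7, W) = -438359 - 2*(-175 + (32 + 12*7))/(-5 + 4*92) = -438359 - 2*(-175 + (32 + 84))/(-5 + 368) = -438359 - 2*(-175 + 116)/363 = -438359 - 2*(-59)/363 = -438359 - 1*(-118/363) = -438359 + 118/363 = -159124199/363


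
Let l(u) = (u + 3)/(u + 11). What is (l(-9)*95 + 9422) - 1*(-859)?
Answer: 9996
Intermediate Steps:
l(u) = (3 + u)/(11 + u)
(l(-9)*95 + 9422) - 1*(-859) = (((3 - 9)/(11 - 9))*95 + 9422) - 1*(-859) = ((-6/2)*95 + 9422) + 859 = (((½)*(-6))*95 + 9422) + 859 = (-3*95 + 9422) + 859 = (-285 + 9422) + 859 = 9137 + 859 = 9996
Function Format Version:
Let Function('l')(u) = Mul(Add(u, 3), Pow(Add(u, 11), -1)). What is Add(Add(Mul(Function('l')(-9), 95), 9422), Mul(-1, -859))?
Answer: 9996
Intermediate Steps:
Function('l')(u) = Mul(Pow(Add(11, u), -1), Add(3, u)) (Function('l')(u) = Mul(Add(3, u), Pow(Add(11, u), -1)) = Mul(Pow(Add(11, u), -1), Add(3, u)))
Add(Add(Mul(Function('l')(-9), 95), 9422), Mul(-1, -859)) = Add(Add(Mul(Mul(Pow(Add(11, -9), -1), Add(3, -9)), 95), 9422), Mul(-1, -859)) = Add(Add(Mul(Mul(Pow(2, -1), -6), 95), 9422), 859) = Add(Add(Mul(Mul(Rational(1, 2), -6), 95), 9422), 859) = Add(Add(Mul(-3, 95), 9422), 859) = Add(Add(-285, 9422), 859) = Add(9137, 859) = 9996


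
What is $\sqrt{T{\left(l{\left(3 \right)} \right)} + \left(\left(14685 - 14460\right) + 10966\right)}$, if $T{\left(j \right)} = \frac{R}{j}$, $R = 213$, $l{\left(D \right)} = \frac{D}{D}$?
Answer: $2 \sqrt{2851} \approx 106.79$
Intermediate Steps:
$l{\left(D \right)} = 1$
$T{\left(j \right)} = \frac{213}{j}$
$\sqrt{T{\left(l{\left(3 \right)} \right)} + \left(\left(14685 - 14460\right) + 10966\right)} = \sqrt{\frac{213}{1} + \left(\left(14685 - 14460\right) + 10966\right)} = \sqrt{213 \cdot 1 + \left(225 + 10966\right)} = \sqrt{213 + 11191} = \sqrt{11404} = 2 \sqrt{2851}$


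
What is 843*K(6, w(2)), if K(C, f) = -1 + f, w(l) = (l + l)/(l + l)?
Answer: 0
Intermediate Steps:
w(l) = 1 (w(l) = (2*l)/((2*l)) = (2*l)*(1/(2*l)) = 1)
843*K(6, w(2)) = 843*(-1 + 1) = 843*0 = 0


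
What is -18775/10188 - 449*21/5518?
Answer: -99831551/28108692 ≈ -3.5516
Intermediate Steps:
-18775/10188 - 449*21/5518 = -18775*1/10188 - 9429*1/5518 = -18775/10188 - 9429/5518 = -99831551/28108692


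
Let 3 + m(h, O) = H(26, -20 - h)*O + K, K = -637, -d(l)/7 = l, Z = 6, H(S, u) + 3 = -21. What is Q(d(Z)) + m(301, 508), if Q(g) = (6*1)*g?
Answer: -13084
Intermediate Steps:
H(S, u) = -24 (H(S, u) = -3 - 21 = -24)
d(l) = -7*l
m(h, O) = -640 - 24*O (m(h, O) = -3 + (-24*O - 637) = -3 + (-637 - 24*O) = -640 - 24*O)
Q(g) = 6*g
Q(d(Z)) + m(301, 508) = 6*(-7*6) + (-640 - 24*508) = 6*(-42) + (-640 - 12192) = -252 - 12832 = -13084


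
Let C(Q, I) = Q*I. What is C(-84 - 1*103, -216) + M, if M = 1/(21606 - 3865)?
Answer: 716594473/17741 ≈ 40392.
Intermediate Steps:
C(Q, I) = I*Q
M = 1/17741 ≈ 5.6367e-5
C(-84 - 1*103, -216) + M = -216*(-84 - 1*103) + 1/17741 = -216*(-84 - 103) + 1/17741 = -216*(-187) + 1/17741 = 40392 + 1/17741 = 716594473/17741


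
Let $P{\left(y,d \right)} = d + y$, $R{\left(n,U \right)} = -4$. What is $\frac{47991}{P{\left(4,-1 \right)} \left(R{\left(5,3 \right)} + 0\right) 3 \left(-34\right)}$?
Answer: $\frac{941}{24} \approx 39.208$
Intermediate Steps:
$\frac{47991}{P{\left(4,-1 \right)} \left(R{\left(5,3 \right)} + 0\right) 3 \left(-34\right)} = \frac{47991}{\left(-1 + 4\right) \left(-4 + 0\right) 3 \left(-34\right)} = \frac{47991}{3 \left(\left(-4\right) 3\right) \left(-34\right)} = \frac{47991}{3 \left(-12\right) \left(-34\right)} = \frac{47991}{\left(-36\right) \left(-34\right)} = \frac{47991}{1224} = 47991 \cdot \frac{1}{1224} = \frac{941}{24}$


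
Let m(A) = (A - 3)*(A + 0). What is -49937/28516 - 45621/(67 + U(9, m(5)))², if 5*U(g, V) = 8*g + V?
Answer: -4578522877/550957636 ≈ -8.3101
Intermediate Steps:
m(A) = A*(-3 + A) (m(A) = (-3 + A)*A = A*(-3 + A))
U(g, V) = V/5 + 8*g/5 (U(g, V) = (8*g + V)/5 = (V + 8*g)/5 = V/5 + 8*g/5)
-49937/28516 - 45621/(67 + U(9, m(5)))² = -49937/28516 - 45621/(67 + ((5*(-3 + 5))/5 + (8/5)*9))² = -49937*1/28516 - 45621/(67 + ((5*2)/5 + 72/5))² = -49937/28516 - 45621/(67 + ((⅕)*10 + 72/5))² = -49937/28516 - 45621/(67 + (2 + 72/5))² = -49937/28516 - 45621/(67 + 82/5)² = -49937/28516 - 45621/((417/5)²) = -49937/28516 - 45621/173889/25 = -49937/28516 - 45621*25/173889 = -49937/28516 - 126725/19321 = -4578522877/550957636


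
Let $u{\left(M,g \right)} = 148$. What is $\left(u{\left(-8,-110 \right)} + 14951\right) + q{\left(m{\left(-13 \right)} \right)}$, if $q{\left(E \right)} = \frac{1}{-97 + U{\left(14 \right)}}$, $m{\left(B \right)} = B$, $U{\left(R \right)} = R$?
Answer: $\frac{1253216}{83} \approx 15099.0$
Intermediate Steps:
$q{\left(E \right)} = - \frac{1}{83}$ ($q{\left(E \right)} = \frac{1}{-97 + 14} = \frac{1}{-83} = - \frac{1}{83}$)
$\left(u{\left(-8,-110 \right)} + 14951\right) + q{\left(m{\left(-13 \right)} \right)} = \left(148 + 14951\right) - \frac{1}{83} = 15099 - \frac{1}{83} = \frac{1253216}{83}$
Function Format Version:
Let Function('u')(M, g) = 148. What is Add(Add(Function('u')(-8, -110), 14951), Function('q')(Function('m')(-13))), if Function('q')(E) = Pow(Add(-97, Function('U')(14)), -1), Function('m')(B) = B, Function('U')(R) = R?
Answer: Rational(1253216, 83) ≈ 15099.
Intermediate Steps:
Function('q')(E) = Rational(-1, 83) (Function('q')(E) = Pow(Add(-97, 14), -1) = Pow(-83, -1) = Rational(-1, 83))
Add(Add(Function('u')(-8, -110), 14951), Function('q')(Function('m')(-13))) = Add(Add(148, 14951), Rational(-1, 83)) = Add(15099, Rational(-1, 83)) = Rational(1253216, 83)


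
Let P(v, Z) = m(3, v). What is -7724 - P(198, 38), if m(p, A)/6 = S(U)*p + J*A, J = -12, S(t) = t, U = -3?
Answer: 6586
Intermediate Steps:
m(p, A) = -72*A - 18*p (m(p, A) = 6*(-3*p - 12*A) = 6*(-12*A - 3*p) = -72*A - 18*p)
P(v, Z) = -54 - 72*v (P(v, Z) = -72*v - 18*3 = -72*v - 54 = -54 - 72*v)
-7724 - P(198, 38) = -7724 - (-54 - 72*198) = -7724 - (-54 - 14256) = -7724 - 1*(-14310) = -7724 + 14310 = 6586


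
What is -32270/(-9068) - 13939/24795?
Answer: 336867899/112420530 ≈ 2.9965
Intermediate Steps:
-32270/(-9068) - 13939/24795 = -32270*(-1/9068) - 13939*1/24795 = 16135/4534 - 13939/24795 = 336867899/112420530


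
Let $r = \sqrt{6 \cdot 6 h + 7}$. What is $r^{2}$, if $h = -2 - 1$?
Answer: $-101$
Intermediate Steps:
$h = -3$
$r = i \sqrt{101}$ ($r = \sqrt{6 \cdot 6 \left(-3\right) + 7} = \sqrt{36 \left(-3\right) + 7} = \sqrt{-108 + 7} = \sqrt{-101} = i \sqrt{101} \approx 10.05 i$)
$r^{2} = \left(i \sqrt{101}\right)^{2} = -101$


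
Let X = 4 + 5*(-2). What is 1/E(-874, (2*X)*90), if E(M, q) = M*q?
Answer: 1/943920 ≈ 1.0594e-6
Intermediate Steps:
X = -6 (X = 4 - 10 = -6)
1/E(-874, (2*X)*90) = 1/(-874*2*(-6)*90) = 1/(-(-10488)*90) = 1/(-874*(-1080)) = 1/943920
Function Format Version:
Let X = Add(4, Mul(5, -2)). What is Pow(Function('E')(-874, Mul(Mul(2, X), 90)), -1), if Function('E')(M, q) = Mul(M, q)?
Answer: Rational(1, 943920) ≈ 1.0594e-6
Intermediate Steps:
X = -6 (X = Add(4, -10) = -6)
Pow(Function('E')(-874, Mul(Mul(2, X), 90)), -1) = Pow(Mul(-874, Mul(Mul(2, -6), 90)), -1) = Pow(Mul(-874, Mul(-12, 90)), -1) = Pow(Mul(-874, -1080), -1) = Pow(943920, -1) = Rational(1, 943920)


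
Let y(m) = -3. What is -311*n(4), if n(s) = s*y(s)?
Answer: 3732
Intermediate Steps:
n(s) = -3*s (n(s) = s*(-3) = -3*s)
-311*n(4) = -(-933)*4 = -311*(-12) = 3732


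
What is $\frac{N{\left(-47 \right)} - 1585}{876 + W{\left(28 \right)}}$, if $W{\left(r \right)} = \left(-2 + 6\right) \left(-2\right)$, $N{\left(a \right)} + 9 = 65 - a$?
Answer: $- \frac{741}{434} \approx -1.7074$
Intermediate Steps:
$N{\left(a \right)} = 56 - a$ ($N{\left(a \right)} = -9 - \left(-65 + a\right) = 56 - a$)
$W{\left(r \right)} = -8$ ($W{\left(r \right)} = 4 \left(-2\right) = -8$)
$\frac{N{\left(-47 \right)} - 1585}{876 + W{\left(28 \right)}} = \frac{\left(56 - -47\right) - 1585}{876 - 8} = \frac{\left(56 + 47\right) - 1585}{868} = \left(103 - 1585\right) \frac{1}{868} = \left(-1482\right) \frac{1}{868} = - \frac{741}{434}$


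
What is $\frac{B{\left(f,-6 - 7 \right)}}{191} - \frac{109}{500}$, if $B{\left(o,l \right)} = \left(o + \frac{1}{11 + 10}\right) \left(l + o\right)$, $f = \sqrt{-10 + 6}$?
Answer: $- \frac{485699}{2005500} - \frac{544 i}{4011} \approx -0.24218 - 0.13563 i$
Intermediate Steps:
$f = 2 i$ ($f = \sqrt{-4} = 2 i \approx 2.0 i$)
$B{\left(o,l \right)} = \left(\frac{1}{21} + o\right) \left(l + o\right)$ ($B{\left(o,l \right)} = \left(o + \frac{1}{21}\right) \left(l + o\right) = \left(\frac{1}{21} + o\right) \left(l + o\right)$)
$\frac{B{\left(f,-6 - 7 \right)}}{191} - \frac{109}{500} = \frac{\left(2 i\right)^{2} + \frac{-6 - 7}{21} + \frac{2 i}{21} + \left(-6 - 7\right) 2 i}{191} - \frac{109}{500} = \left(-4 + \frac{1}{21} \left(-13\right) + \frac{2 i}{21} - 13 \cdot 2 i\right) \frac{1}{191} - \frac{109}{500} = \left(-4 - \frac{13}{21} + \frac{2 i}{21} - 26 i\right) \frac{1}{191} - \frac{109}{500} = \left(- \frac{97}{21} - \frac{544 i}{21}\right) \frac{1}{191} - \frac{109}{500} = \left(- \frac{97}{4011} - \frac{544 i}{4011}\right) - \frac{109}{500} = - \frac{485699}{2005500} - \frac{544 i}{4011}$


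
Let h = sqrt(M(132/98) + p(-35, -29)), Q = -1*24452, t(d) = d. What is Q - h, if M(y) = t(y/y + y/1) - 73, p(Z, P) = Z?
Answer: -24452 - I*sqrt(5177)/7 ≈ -24452.0 - 10.279*I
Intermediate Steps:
M(y) = -72 + y (M(y) = (y/y + y/1) - 73 = (1 + y*1) - 73 = (1 + y) - 73 = -72 + y)
Q = -24452
h = I*sqrt(5177)/7 (h = sqrt((-72 + 132/98) - 35) = sqrt((-72 + 132*(1/98)) - 35) = sqrt((-72 + 66/49) - 35) = sqrt(-3462/49 - 35) = sqrt(-5177/49) = I*sqrt(5177)/7 ≈ 10.279*I)
Q - h = -24452 - I*sqrt(5177)/7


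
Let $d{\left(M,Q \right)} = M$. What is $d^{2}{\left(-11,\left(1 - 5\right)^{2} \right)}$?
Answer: $121$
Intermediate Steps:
$d^{2}{\left(-11,\left(1 - 5\right)^{2} \right)} = \left(-11\right)^{2} = 121$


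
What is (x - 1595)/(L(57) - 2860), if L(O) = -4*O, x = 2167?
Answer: -143/772 ≈ -0.18523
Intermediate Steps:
(x - 1595)/(L(57) - 2860) = (2167 - 1595)/(-4*57 - 2860) = 572/(-228 - 2860) = 572/(-3088) = 572*(-1/3088) = -143/772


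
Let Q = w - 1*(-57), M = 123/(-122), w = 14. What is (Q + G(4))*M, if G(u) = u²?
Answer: -10701/122 ≈ -87.713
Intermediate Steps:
M = -123/122 (M = 123*(-1/122) = -123/122 ≈ -1.0082)
Q = 71 (Q = 14 - 1*(-57) = 14 + 57 = 71)
(Q + G(4))*M = (71 + 4²)*(-123/122) = (71 + 16)*(-123/122) = 87*(-123/122) = -10701/122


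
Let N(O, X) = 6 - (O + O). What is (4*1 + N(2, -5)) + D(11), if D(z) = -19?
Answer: -13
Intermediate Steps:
N(O, X) = 6 - 2*O
(4*1 + N(2, -5)) + D(11) = (4*1 + (6 - 2*2)) - 19 = (4 + (6 - 4)) - 19 = (4 + 2) - 19 = 6 - 19 = -13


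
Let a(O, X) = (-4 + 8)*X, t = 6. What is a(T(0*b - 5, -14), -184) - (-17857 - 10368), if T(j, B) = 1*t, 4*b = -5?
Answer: 27489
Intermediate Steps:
b = -5/4 (b = (¼)*(-5) = -5/4 ≈ -1.2500)
T(j, B) = 6 (T(j, B) = 1*6 = 6)
a(O, X) = 4*X
a(T(0*b - 5, -14), -184) - (-17857 - 10368) = 4*(-184) - (-17857 - 10368) = -736 - 1*(-28225) = -736 + 28225 = 27489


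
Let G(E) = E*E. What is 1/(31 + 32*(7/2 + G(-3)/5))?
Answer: 5/1003 ≈ 0.0049850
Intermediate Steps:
G(E) = E²
1/(31 + 32*(7/2 + G(-3)/5)) = 1/(31 + 32*(7/2 + (-3)²/5)) = 1/(31 + 32*(7*(½) + 9*(⅕))) = 1/(31 + 32*(7/2 + 9/5)) = 1/(31 + 32*(53/10)) = 1/(31 + 848/5) = 1/(1003/5) = 5/1003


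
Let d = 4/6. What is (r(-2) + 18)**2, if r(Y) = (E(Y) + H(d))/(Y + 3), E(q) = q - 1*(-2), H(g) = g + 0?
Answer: 3136/9 ≈ 348.44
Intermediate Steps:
d = 2/3 (d = 4*(1/6) = 2/3 ≈ 0.66667)
H(g) = g
E(q) = 2 + q (E(q) = q + 2 = 2 + q)
r(Y) = (8/3 + Y)/(3 + Y) (r(Y) = ((2 + Y) + 2/3)/(Y + 3) = (8/3 + Y)/(3 + Y))
(r(-2) + 18)**2 = ((8/3 - 2)/(3 - 2) + 18)**2 = ((2/3)/1 + 18)**2 = (1*(2/3) + 18)**2 = (2/3 + 18)**2 = (56/3)**2 = 3136/9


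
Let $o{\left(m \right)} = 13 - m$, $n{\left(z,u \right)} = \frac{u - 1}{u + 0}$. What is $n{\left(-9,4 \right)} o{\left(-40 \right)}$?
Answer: $\frac{159}{4} \approx 39.75$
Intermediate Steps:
$n{\left(z,u \right)} = \frac{-1 + u}{u}$
$n{\left(-9,4 \right)} o{\left(-40 \right)} = \frac{-1 + 4}{4} \left(13 - -40\right) = \frac{1}{4} \cdot 3 \left(13 + 40\right) = \frac{3}{4} \cdot 53 = \frac{159}{4}$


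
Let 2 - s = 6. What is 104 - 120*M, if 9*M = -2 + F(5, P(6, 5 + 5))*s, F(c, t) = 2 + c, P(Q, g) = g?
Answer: 504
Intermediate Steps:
s = -4 (s = 2 - 1*6 = 2 - 6 = -4)
M = -10/3 (M = (-2 + (2 + 5)*(-4))/9 = (-2 + 7*(-4))/9 = (-2 - 28)/9 = (⅑)*(-30) = -10/3 ≈ -3.3333)
104 - 120*M = 104 - 120*(-10/3) = 104 + 400 = 504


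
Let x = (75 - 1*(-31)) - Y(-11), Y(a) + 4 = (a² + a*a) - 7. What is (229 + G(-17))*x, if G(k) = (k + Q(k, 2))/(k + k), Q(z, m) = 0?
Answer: -57375/2 ≈ -28688.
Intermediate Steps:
Y(a) = -11 + 2*a² (Y(a) = -4 + ((a² + a*a) - 7) = -4 + ((a² + a²) - 7) = -4 + (2*a² - 7) = -4 + (-7 + 2*a²) = -11 + 2*a²)
G(k) = ½ (G(k) = (k + 0)/(k + k) = k/((2*k)) = k*(1/(2*k)) = ½)
x = -125 (x = (75 - 1*(-31)) - (-11 + 2*(-11)²) = (75 + 31) - (-11 + 2*121) = 106 - (-11 + 242) = 106 - 1*231 = 106 - 231 = -125)
(229 + G(-17))*x = (229 + ½)*(-125) = (459/2)*(-125) = -57375/2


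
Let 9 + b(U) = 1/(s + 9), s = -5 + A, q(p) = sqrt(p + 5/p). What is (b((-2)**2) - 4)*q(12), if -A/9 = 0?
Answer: -17*sqrt(447)/8 ≈ -44.928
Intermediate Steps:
A = 0 (A = -9*0 = 0)
s = -5 (s = -5 + 0 = -5)
b(U) = -35/4 (b(U) = -9 + 1/(-5 + 9) = -9 + 1/4 = -35/4)
(b((-2)**2) - 4)*q(12) = (-35/4 - 4)*sqrt(12 + 5/12) = -51*sqrt(12 + 5*(1/12))/4 = -51*sqrt(12 + 5/12)/4 = -17*sqrt(447)/8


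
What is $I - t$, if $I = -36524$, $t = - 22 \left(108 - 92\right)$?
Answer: $-36172$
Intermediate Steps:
$t = -352$ ($t = \left(-22\right) 16 = -352$)
$I - t = -36524 - -352 = -36524 + 352 = -36172$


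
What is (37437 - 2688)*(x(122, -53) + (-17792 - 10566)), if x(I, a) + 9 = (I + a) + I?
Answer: -979087824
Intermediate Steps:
x(I, a) = -9 + a + 2*I (x(I, a) = -9 + ((I + a) + I) = -9 + (a + 2*I) = -9 + a + 2*I)
(37437 - 2688)*(x(122, -53) + (-17792 - 10566)) = (37437 - 2688)*((-9 - 53 + 2*122) + (-17792 - 10566)) = 34749*((-9 - 53 + 244) - 28358) = 34749*(182 - 28358) = 34749*(-28176) = -979087824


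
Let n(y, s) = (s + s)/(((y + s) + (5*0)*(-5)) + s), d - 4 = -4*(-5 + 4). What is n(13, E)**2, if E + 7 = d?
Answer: 4/225 ≈ 0.017778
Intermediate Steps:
d = 8 (d = 4 - 4*(-5 + 4) = 4 - 4*(-1) = 4 + 4 = 8)
E = 1 (E = -7 + 8 = 1)
n(y, s) = 2*s/(y + 2*s) (n(y, s) = (2*s)/(((s + y) + 0*(-5)) + s) = (2*s)/(((s + y) + 0) + s) = (2*s)/((s + y) + s) = (2*s)/(y + 2*s) = 2*s/(y + 2*s))
n(13, E)**2 = (2*1/(13 + 2*1))**2 = (2*1/(13 + 2))**2 = (2*1/15)**2 = (2*1*(1/15))**2 = (2/15)**2 = 4/225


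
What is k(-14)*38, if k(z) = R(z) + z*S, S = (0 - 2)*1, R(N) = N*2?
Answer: 0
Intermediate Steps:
R(N) = 2*N
S = -2 (S = -2*1 = -2)
k(z) = 0 (k(z) = 2*z + z*(-2) = 2*z - 2*z = 0)
k(-14)*38 = 0*38 = 0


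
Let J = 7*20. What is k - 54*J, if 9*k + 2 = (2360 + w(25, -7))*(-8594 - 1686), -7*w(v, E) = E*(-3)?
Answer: -2699778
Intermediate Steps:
w(v, E) = 3*E/7 (w(v, E) = -E*(-3)/7 = -(-3)*E/7 = 3*E/7)
J = 140
k = -2692218 (k = -2/9 + ((2360 + (3/7)*(-7))*(-8594 - 1686))/9 = -2/9 + ((2360 - 3)*(-10280))/9 = -2/9 + (2357*(-10280))/9 = -2/9 + (1/9)*(-24229960) = -2/9 - 24229960/9 = -2692218)
k - 54*J = -2692218 - 54*140 = -2692218 - 1*7560 = -2692218 - 7560 = -2699778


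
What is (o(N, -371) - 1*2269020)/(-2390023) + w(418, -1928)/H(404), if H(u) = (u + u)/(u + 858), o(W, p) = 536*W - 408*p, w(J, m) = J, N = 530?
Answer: 315564224761/482784646 ≈ 653.63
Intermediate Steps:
o(W, p) = -408*p + 536*W
H(u) = 2*u/(858 + u) (H(u) = (2*u)/(858 + u) = 2*u/(858 + u))
(o(N, -371) - 1*2269020)/(-2390023) + w(418, -1928)/H(404) = ((-408*(-371) + 536*530) - 1*2269020)/(-2390023) + 418/((2*404/(858 + 404))) = ((151368 + 284080) - 2269020)*(-1/2390023) + 418/((2*404/1262)) = (435448 - 2269020)*(-1/2390023) + 418/((2*404*(1/1262))) = -1833572*(-1/2390023) + 418/(404/631) = 1833572/2390023 + 418*(631/404) = 1833572/2390023 + 131879/202 = 315564224761/482784646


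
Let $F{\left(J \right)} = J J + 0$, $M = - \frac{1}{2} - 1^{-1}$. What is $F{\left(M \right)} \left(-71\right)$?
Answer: $- \frac{639}{4} \approx -159.75$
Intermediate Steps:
$M = - \frac{3}{2}$ ($M = \left(-1\right) \frac{1}{2} - 1 = - \frac{1}{2} - 1 = - \frac{3}{2} \approx -1.5$)
$F{\left(J \right)} = J^{2}$ ($F{\left(J \right)} = J^{2} + 0 = J^{2}$)
$F{\left(M \right)} \left(-71\right) = \left(- \frac{3}{2}\right)^{2} \left(-71\right) = \frac{9}{4} \left(-71\right) = - \frac{639}{4}$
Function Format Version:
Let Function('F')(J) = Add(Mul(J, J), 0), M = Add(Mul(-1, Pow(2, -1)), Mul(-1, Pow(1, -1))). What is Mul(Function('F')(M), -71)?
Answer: Rational(-639, 4) ≈ -159.75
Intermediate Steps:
M = Rational(-3, 2) (M = Add(Mul(-1, Rational(1, 2)), Mul(-1, 1)) = Add(Rational(-1, 2), -1) = Rational(-3, 2) ≈ -1.5000)
Function('F')(J) = Pow(J, 2) (Function('F')(J) = Add(Pow(J, 2), 0) = Pow(J, 2))
Mul(Function('F')(M), -71) = Mul(Pow(Rational(-3, 2), 2), -71) = Mul(Rational(9, 4), -71) = Rational(-639, 4)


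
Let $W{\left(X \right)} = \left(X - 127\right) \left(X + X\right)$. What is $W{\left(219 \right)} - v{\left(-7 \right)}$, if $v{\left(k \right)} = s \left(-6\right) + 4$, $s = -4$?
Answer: $40268$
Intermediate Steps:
$W{\left(X \right)} = 2 X \left(-127 + X\right)$ ($W{\left(X \right)} = \left(-127 + X\right) 2 X = 2 X \left(-127 + X\right)$)
$v{\left(k \right)} = 28$ ($v{\left(k \right)} = \left(-4\right) \left(-6\right) + 4 = 24 + 4 = 28$)
$W{\left(219 \right)} - v{\left(-7 \right)} = 2 \cdot 219 \left(-127 + 219\right) - 28 = 2 \cdot 219 \cdot 92 - 28 = 40296 - 28 = 40268$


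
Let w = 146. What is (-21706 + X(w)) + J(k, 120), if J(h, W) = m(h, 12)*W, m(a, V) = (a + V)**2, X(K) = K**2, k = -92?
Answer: 767610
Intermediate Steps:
m(a, V) = (V + a)**2
J(h, W) = W*(12 + h)**2 (J(h, W) = (12 + h)**2*W = W*(12 + h)**2)
(-21706 + X(w)) + J(k, 120) = (-21706 + 146**2) + 120*(12 - 92)**2 = (-21706 + 21316) + 120*(-80)**2 = -390 + 120*6400 = -390 + 768000 = 767610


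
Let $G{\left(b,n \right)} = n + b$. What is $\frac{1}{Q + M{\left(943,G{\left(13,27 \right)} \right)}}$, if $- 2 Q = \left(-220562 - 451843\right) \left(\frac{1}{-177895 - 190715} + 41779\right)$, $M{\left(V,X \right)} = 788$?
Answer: $\frac{49148}{690342885039927} \approx 7.1194 \cdot 10^{-11}$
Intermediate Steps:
$G{\left(b,n \right)} = b + n$
$Q = \frac{690342846311303}{49148}$ ($Q = - \frac{\left(-220562 - 451843\right) \left(\frac{1}{-177895 - 190715} + 41779\right)}{2} = - \frac{\left(-672405\right) \left(\frac{1}{-368610} + 41779\right)}{2} = - \frac{\left(-672405\right) \left(- \frac{1}{368610} + 41779\right)}{2} = - \frac{\left(-672405\right) \frac{15400157189}{368610}}{2} = \left(- \frac{1}{2}\right) \left(- \frac{690342846311303}{24574}\right) = \frac{690342846311303}{49148} \approx 1.4046 \cdot 10^{10}$)
$\frac{1}{Q + M{\left(943,G{\left(13,27 \right)} \right)}} = \frac{1}{\frac{690342846311303}{49148} + 788} = \frac{1}{\frac{690342885039927}{49148}} = \frac{49148}{690342885039927}$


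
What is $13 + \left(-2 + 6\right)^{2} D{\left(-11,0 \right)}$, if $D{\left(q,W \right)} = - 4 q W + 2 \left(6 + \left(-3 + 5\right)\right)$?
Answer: $269$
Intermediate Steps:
$D{\left(q,W \right)} = 16 - 4 W q$ ($D{\left(q,W \right)} = - 4 W q + 2 \left(6 + 2\right) = - 4 W q + 2 \cdot 8 = - 4 W q + 16 = 16 - 4 W q$)
$13 + \left(-2 + 6\right)^{2} D{\left(-11,0 \right)} = 13 + \left(-2 + 6\right)^{2} \left(16 - 0 \left(-11\right)\right) = 13 + 4^{2} \left(16 + 0\right) = 13 + 16 \cdot 16 = 13 + 256 = 269$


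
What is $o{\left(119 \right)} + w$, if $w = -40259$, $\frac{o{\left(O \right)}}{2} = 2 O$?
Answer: $-39783$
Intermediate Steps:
$o{\left(O \right)} = 4 O$ ($o{\left(O \right)} = 2 \cdot 2 O = 4 O$)
$o{\left(119 \right)} + w = 4 \cdot 119 - 40259 = 476 - 40259 = -39783$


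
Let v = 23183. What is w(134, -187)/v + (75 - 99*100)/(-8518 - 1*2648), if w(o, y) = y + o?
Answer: 75727059/86287126 ≈ 0.87762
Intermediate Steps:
w(o, y) = o + y
w(134, -187)/v + (75 - 99*100)/(-8518 - 1*2648) = (134 - 187)/23183 + (75 - 99*100)/(-8518 - 1*2648) = -53*1/23183 + (75 - 9900)/(-8518 - 2648) = -53/23183 - 9825/(-11166) = -53/23183 - 9825*(-1/11166) = -53/23183 + 3275/3722 = 75727059/86287126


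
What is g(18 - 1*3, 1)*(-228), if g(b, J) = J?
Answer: -228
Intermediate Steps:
g(18 - 1*3, 1)*(-228) = 1*(-228) = -228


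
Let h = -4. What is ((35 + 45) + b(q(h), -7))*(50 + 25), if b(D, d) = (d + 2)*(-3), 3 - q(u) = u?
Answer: 7125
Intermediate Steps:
q(u) = 3 - u
b(D, d) = -6 - 3*d (b(D, d) = (2 + d)*(-3) = -6 - 3*d)
((35 + 45) + b(q(h), -7))*(50 + 25) = ((35 + 45) + (-6 - 3*(-7)))*(50 + 25) = (80 + (-6 + 21))*75 = (80 + 15)*75 = 95*75 = 7125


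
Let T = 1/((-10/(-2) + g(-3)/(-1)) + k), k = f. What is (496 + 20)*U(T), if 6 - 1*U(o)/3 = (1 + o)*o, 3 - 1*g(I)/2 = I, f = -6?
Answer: 1588248/169 ≈ 9397.9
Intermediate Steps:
g(I) = 6 - 2*I
k = -6
T = -1/13 (T = 1/((-10/(-2) + (6 - 2*(-3))/(-1)) - 6) = 1/((-10*(-1/2) + (6 + 6)*(-1)) - 6) = 1/((5 + 12*(-1)) - 6) = 1/((5 - 12) - 6) = 1/(-7 - 6) = 1/(-13) = -1/13 ≈ -0.076923)
U(o) = 18 - 3*o*(1 + o) (U(o) = 18 - 3*(1 + o)*o = 18 - 3*o*(1 + o))
(496 + 20)*U(T) = (496 + 20)*(18 - 3*(-1/13) - 3*(-1/13)**2) = 516*(18 + 3/13 - 3*1/169) = 516*(18 + 3/13 - 3/169) = 516*(3078/169) = 1588248/169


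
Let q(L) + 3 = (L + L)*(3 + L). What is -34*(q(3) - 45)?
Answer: 408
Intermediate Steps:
q(L) = -3 + 2*L*(3 + L) (q(L) = -3 + (L + L)*(3 + L) = -3 + (2*L)*(3 + L) = -3 + 2*L*(3 + L))
-34*(q(3) - 45) = -34*((-3 + 2*3**2 + 6*3) - 45) = -34*((-3 + 2*9 + 18) - 45) = -34*((-3 + 18 + 18) - 45) = -34*(33 - 45) = -34*(-12) = 408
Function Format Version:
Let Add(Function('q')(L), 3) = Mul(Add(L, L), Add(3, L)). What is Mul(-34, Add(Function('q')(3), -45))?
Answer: 408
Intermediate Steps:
Function('q')(L) = Add(-3, Mul(2, L, Add(3, L))) (Function('q')(L) = Add(-3, Mul(Add(L, L), Add(3, L))) = Add(-3, Mul(Mul(2, L), Add(3, L))) = Add(-3, Mul(2, L, Add(3, L))))
Mul(-34, Add(Function('q')(3), -45)) = Mul(-34, Add(Add(-3, Mul(2, Pow(3, 2)), Mul(6, 3)), -45)) = Mul(-34, Add(Add(-3, Mul(2, 9), 18), -45)) = Mul(-34, Add(Add(-3, 18, 18), -45)) = Mul(-34, Add(33, -45)) = Mul(-34, -12) = 408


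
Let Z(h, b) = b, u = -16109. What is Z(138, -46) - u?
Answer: 16063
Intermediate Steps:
Z(138, -46) - u = -46 - 1*(-16109) = -46 + 16109 = 16063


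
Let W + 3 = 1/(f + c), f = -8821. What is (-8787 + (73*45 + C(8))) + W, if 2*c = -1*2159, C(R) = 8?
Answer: -108846099/19801 ≈ -5497.0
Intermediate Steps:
c = -2159/2 (c = (-1*2159)/2 = (½)*(-2159) = -2159/2 ≈ -1079.5)
W = -59405/19801 (W = -3 + 1/(-8821 - 2159/2) = -3 + 1/(-19801/2) = -3 - 2/19801 = -59405/19801 ≈ -3.0001)
(-8787 + (73*45 + C(8))) + W = (-8787 + (73*45 + 8)) - 59405/19801 = (-8787 + (3285 + 8)) - 59405/19801 = (-8787 + 3293) - 59405/19801 = -5494 - 59405/19801 = -108846099/19801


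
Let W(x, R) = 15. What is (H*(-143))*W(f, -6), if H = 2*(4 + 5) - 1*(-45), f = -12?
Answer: -135135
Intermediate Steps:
H = 63 (H = 2*9 + 45 = 18 + 45 = 63)
(H*(-143))*W(f, -6) = (63*(-143))*15 = -9009*15 = -135135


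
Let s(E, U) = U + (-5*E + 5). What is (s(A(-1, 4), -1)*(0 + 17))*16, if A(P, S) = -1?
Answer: 2448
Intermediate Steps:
s(E, U) = 5 + U - 5*E (s(E, U) = U + (5 - 5*E) = 5 + U - 5*E)
(s(A(-1, 4), -1)*(0 + 17))*16 = ((5 - 1 - 5*(-1))*(0 + 17))*16 = ((5 - 1 + 5)*17)*16 = (9*17)*16 = 153*16 = 2448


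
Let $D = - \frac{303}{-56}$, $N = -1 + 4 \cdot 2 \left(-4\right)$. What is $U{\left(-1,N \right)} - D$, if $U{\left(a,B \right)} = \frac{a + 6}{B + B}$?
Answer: $- \frac{10139}{1848} \approx -5.4865$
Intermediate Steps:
$N = -33$ ($N = -1 + 8 \left(-4\right) = -1 - 32 = -33$)
$U{\left(a,B \right)} = \frac{6 + a}{2 B}$
$D = \frac{303}{56}$ ($D = \left(-303\right) \left(- \frac{1}{56}\right) = \frac{303}{56} \approx 5.4107$)
$U{\left(-1,N \right)} - D = \frac{6 - 1}{2 \left(-33\right)} - \frac{303}{56} = \frac{1}{2} \left(- \frac{1}{33}\right) 5 - \frac{303}{56} = - \frac{5}{66} - \frac{303}{56} = - \frac{10139}{1848}$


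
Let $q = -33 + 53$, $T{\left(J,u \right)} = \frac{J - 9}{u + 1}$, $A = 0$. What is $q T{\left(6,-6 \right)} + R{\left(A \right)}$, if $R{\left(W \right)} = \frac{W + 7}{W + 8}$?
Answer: $\frac{103}{8} \approx 12.875$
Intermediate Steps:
$T{\left(J,u \right)} = \frac{-9 + J}{1 + u}$
$R{\left(W \right)} = \frac{7 + W}{8 + W}$
$q = 20$
$q T{\left(6,-6 \right)} + R{\left(A \right)} = 20 \frac{-9 + 6}{1 - 6} + \frac{7 + 0}{8 + 0} = 20 \frac{1}{-5} \left(-3\right) + \frac{1}{8} \cdot 7 = 20 \left(\left(- \frac{1}{5}\right) \left(-3\right)\right) + \frac{1}{8} \cdot 7 = 20 \cdot \frac{3}{5} + \frac{7}{8} = 12 + \frac{7}{8} = \frac{103}{8}$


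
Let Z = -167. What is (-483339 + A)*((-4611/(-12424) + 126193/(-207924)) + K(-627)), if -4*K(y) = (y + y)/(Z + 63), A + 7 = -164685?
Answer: 35366005948068443/16791110544 ≈ 2.1062e+6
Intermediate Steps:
A = -164692 (A = -7 - 164685 = -164692)
K(y) = y/208 (K(y) = -(y + y)/(4*(-167 + 63)) = -2*y/(4*(-104)) = -2*y*(-1)/(4*104) = -(-1)*y/208 = y/208)
(-483339 + A)*((-4611/(-12424) + 126193/(-207924)) + K(-627)) = (-483339 - 164692)*((-4611/(-12424) + 126193/(-207924)) + (1/208)*(-627)) = -648031*((-4611*(-1/12424) + 126193*(-1/207924)) - 627/208) = -648031*((4611/12424 - 126193/207924) - 627/208) = -648031*(-152271067/645811944 - 627/208) = -648031*(-54574558853/16791110544) = 35366005948068443/16791110544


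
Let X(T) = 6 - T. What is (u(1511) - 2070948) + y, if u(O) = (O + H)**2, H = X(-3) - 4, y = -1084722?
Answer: -857414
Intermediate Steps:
H = 5 (H = (6 - 1*(-3)) - 4 = (6 + 3) - 4 = 9 - 4 = 5)
u(O) = (5 + O)**2 (u(O) = (O + 5)**2 = (5 + O)**2)
(u(1511) - 2070948) + y = ((5 + 1511)**2 - 2070948) - 1084722 = (1516**2 - 2070948) - 1084722 = (2298256 - 2070948) - 1084722 = 227308 - 1084722 = -857414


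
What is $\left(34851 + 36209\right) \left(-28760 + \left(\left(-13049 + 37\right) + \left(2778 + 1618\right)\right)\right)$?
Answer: $-2655938560$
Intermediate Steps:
$\left(34851 + 36209\right) \left(-28760 + \left(\left(-13049 + 37\right) + \left(2778 + 1618\right)\right)\right) = 71060 \left(-28760 + \left(-13012 + 4396\right)\right) = 71060 \left(-28760 - 8616\right) = 71060 \left(-37376\right) = -2655938560$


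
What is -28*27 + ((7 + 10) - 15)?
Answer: -754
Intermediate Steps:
-28*27 + ((7 + 10) - 15) = -756 + (17 - 15) = -756 + 2 = -754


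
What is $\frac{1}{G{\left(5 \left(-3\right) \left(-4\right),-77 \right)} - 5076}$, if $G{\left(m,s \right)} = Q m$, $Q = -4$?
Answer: $- \frac{1}{5316} \approx -0.00018811$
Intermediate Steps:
$G{\left(m,s \right)} = - 4 m$
$\frac{1}{G{\left(5 \left(-3\right) \left(-4\right),-77 \right)} - 5076} = \frac{1}{- 4 \cdot 5 \left(-3\right) \left(-4\right) - 5076} = \frac{1}{- 4 \left(\left(-15\right) \left(-4\right)\right) - 5076} = \frac{1}{\left(-4\right) 60 - 5076} = \frac{1}{-240 - 5076} = \frac{1}{-5316} = - \frac{1}{5316}$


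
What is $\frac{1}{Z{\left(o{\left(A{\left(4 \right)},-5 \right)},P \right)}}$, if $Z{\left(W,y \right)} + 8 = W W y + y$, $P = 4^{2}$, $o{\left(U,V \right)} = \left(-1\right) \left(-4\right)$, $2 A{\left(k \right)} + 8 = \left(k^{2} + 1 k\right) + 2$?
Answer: $\frac{1}{264} \approx 0.0037879$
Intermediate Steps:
$A{\left(k \right)} = -3 + \frac{k}{2} + \frac{k^{2}}{2}$ ($A{\left(k \right)} = -4 + \frac{\left(k^{2} + 1 k\right) + 2}{2} = -4 + \frac{\left(k^{2} + k\right) + 2}{2} = -4 + \frac{\left(k + k^{2}\right) + 2}{2} = -4 + \frac{2 + k + k^{2}}{2} = -4 + \left(1 + \frac{k}{2} + \frac{k^{2}}{2}\right) = -3 + \frac{k}{2} + \frac{k^{2}}{2}$)
$o{\left(U,V \right)} = 4$
$P = 16$
$Z{\left(W,y \right)} = -8 + y + y W^{2}$ ($Z{\left(W,y \right)} = -8 + \left(W W y + y\right) = -8 + \left(W^{2} y + y\right) = -8 + \left(y W^{2} + y\right) = -8 + \left(y + y W^{2}\right) = -8 + y + y W^{2}$)
$\frac{1}{Z{\left(o{\left(A{\left(4 \right)},-5 \right)},P \right)}} = \frac{1}{-8 + 16 + 16 \cdot 4^{2}} = \frac{1}{-8 + 16 + 16 \cdot 16} = \frac{1}{-8 + 16 + 256} = \frac{1}{264}$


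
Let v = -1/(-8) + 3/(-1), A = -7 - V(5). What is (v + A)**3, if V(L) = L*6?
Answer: -32461759/512 ≈ -63402.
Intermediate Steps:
V(L) = 6*L
A = -37 (A = -7 - 6*5 = -7 - 1*30 = -7 - 30 = -37)
v = -23/8 (v = -1*(-1/8) + 3*(-1) = 1/8 - 3 = -23/8 ≈ -2.8750)
(v + A)**3 = (-23/8 - 37)**3 = (-319/8)**3 = -32461759/512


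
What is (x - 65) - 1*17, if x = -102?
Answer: -184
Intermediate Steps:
(x - 65) - 1*17 = (-102 - 65) - 1*17 = -167 - 17 = -184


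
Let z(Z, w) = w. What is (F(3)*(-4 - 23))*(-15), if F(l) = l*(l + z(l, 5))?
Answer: 9720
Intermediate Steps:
F(l) = l*(5 + l) (F(l) = l*(l + 5) = l*(5 + l))
(F(3)*(-4 - 23))*(-15) = ((3*(5 + 3))*(-4 - 23))*(-15) = ((3*8)*(-27))*(-15) = (24*(-27))*(-15) = -648*(-15) = 9720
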